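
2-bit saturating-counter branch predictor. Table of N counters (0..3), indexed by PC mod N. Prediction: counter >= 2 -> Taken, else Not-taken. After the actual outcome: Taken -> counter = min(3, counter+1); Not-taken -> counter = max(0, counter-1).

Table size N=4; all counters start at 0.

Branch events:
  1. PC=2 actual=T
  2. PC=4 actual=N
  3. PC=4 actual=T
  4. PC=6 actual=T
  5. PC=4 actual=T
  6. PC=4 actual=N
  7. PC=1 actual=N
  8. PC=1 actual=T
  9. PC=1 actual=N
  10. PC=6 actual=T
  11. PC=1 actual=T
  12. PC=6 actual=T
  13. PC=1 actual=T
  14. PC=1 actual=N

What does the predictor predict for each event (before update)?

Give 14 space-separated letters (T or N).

Answer: N N N N N T N N N T N T N T

Derivation:
Ev 1: PC=2 idx=2 pred=N actual=T -> ctr[2]=1
Ev 2: PC=4 idx=0 pred=N actual=N -> ctr[0]=0
Ev 3: PC=4 idx=0 pred=N actual=T -> ctr[0]=1
Ev 4: PC=6 idx=2 pred=N actual=T -> ctr[2]=2
Ev 5: PC=4 idx=0 pred=N actual=T -> ctr[0]=2
Ev 6: PC=4 idx=0 pred=T actual=N -> ctr[0]=1
Ev 7: PC=1 idx=1 pred=N actual=N -> ctr[1]=0
Ev 8: PC=1 idx=1 pred=N actual=T -> ctr[1]=1
Ev 9: PC=1 idx=1 pred=N actual=N -> ctr[1]=0
Ev 10: PC=6 idx=2 pred=T actual=T -> ctr[2]=3
Ev 11: PC=1 idx=1 pred=N actual=T -> ctr[1]=1
Ev 12: PC=6 idx=2 pred=T actual=T -> ctr[2]=3
Ev 13: PC=1 idx=1 pred=N actual=T -> ctr[1]=2
Ev 14: PC=1 idx=1 pred=T actual=N -> ctr[1]=1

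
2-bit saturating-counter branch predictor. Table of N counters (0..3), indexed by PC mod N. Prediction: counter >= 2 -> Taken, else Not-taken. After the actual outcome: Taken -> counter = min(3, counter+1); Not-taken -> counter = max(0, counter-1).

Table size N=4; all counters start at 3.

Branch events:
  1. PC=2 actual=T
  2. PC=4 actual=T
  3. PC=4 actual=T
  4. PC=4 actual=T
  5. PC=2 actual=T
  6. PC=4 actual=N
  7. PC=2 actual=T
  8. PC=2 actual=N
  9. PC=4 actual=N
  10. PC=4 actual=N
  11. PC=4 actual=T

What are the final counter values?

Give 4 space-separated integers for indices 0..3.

Answer: 1 3 2 3

Derivation:
Ev 1: PC=2 idx=2 pred=T actual=T -> ctr[2]=3
Ev 2: PC=4 idx=0 pred=T actual=T -> ctr[0]=3
Ev 3: PC=4 idx=0 pred=T actual=T -> ctr[0]=3
Ev 4: PC=4 idx=0 pred=T actual=T -> ctr[0]=3
Ev 5: PC=2 idx=2 pred=T actual=T -> ctr[2]=3
Ev 6: PC=4 idx=0 pred=T actual=N -> ctr[0]=2
Ev 7: PC=2 idx=2 pred=T actual=T -> ctr[2]=3
Ev 8: PC=2 idx=2 pred=T actual=N -> ctr[2]=2
Ev 9: PC=4 idx=0 pred=T actual=N -> ctr[0]=1
Ev 10: PC=4 idx=0 pred=N actual=N -> ctr[0]=0
Ev 11: PC=4 idx=0 pred=N actual=T -> ctr[0]=1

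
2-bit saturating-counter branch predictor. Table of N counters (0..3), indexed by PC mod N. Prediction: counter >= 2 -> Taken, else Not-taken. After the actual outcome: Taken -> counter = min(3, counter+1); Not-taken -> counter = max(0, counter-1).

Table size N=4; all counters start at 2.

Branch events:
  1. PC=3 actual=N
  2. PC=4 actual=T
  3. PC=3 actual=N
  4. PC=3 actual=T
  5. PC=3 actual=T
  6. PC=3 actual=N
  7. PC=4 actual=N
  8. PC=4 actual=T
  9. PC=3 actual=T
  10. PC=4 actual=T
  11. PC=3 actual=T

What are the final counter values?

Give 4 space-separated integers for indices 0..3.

Answer: 3 2 2 3

Derivation:
Ev 1: PC=3 idx=3 pred=T actual=N -> ctr[3]=1
Ev 2: PC=4 idx=0 pred=T actual=T -> ctr[0]=3
Ev 3: PC=3 idx=3 pred=N actual=N -> ctr[3]=0
Ev 4: PC=3 idx=3 pred=N actual=T -> ctr[3]=1
Ev 5: PC=3 idx=3 pred=N actual=T -> ctr[3]=2
Ev 6: PC=3 idx=3 pred=T actual=N -> ctr[3]=1
Ev 7: PC=4 idx=0 pred=T actual=N -> ctr[0]=2
Ev 8: PC=4 idx=0 pred=T actual=T -> ctr[0]=3
Ev 9: PC=3 idx=3 pred=N actual=T -> ctr[3]=2
Ev 10: PC=4 idx=0 pred=T actual=T -> ctr[0]=3
Ev 11: PC=3 idx=3 pred=T actual=T -> ctr[3]=3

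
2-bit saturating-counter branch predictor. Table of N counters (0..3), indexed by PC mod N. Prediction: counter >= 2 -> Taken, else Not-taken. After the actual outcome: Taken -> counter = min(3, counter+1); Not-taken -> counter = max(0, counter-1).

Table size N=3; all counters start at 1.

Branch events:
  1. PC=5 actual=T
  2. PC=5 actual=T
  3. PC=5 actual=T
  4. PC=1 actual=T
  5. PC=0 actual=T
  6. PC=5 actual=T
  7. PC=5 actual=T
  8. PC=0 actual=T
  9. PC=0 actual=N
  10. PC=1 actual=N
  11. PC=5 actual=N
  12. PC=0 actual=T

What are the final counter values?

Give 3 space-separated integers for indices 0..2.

Answer: 3 1 2

Derivation:
Ev 1: PC=5 idx=2 pred=N actual=T -> ctr[2]=2
Ev 2: PC=5 idx=2 pred=T actual=T -> ctr[2]=3
Ev 3: PC=5 idx=2 pred=T actual=T -> ctr[2]=3
Ev 4: PC=1 idx=1 pred=N actual=T -> ctr[1]=2
Ev 5: PC=0 idx=0 pred=N actual=T -> ctr[0]=2
Ev 6: PC=5 idx=2 pred=T actual=T -> ctr[2]=3
Ev 7: PC=5 idx=2 pred=T actual=T -> ctr[2]=3
Ev 8: PC=0 idx=0 pred=T actual=T -> ctr[0]=3
Ev 9: PC=0 idx=0 pred=T actual=N -> ctr[0]=2
Ev 10: PC=1 idx=1 pred=T actual=N -> ctr[1]=1
Ev 11: PC=5 idx=2 pred=T actual=N -> ctr[2]=2
Ev 12: PC=0 idx=0 pred=T actual=T -> ctr[0]=3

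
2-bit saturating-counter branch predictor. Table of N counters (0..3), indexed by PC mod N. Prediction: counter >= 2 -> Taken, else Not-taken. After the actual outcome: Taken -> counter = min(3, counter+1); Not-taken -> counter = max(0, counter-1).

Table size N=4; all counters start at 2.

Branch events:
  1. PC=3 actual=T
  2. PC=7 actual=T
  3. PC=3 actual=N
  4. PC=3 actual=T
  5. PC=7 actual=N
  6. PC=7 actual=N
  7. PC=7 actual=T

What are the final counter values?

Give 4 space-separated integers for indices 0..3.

Answer: 2 2 2 2

Derivation:
Ev 1: PC=3 idx=3 pred=T actual=T -> ctr[3]=3
Ev 2: PC=7 idx=3 pred=T actual=T -> ctr[3]=3
Ev 3: PC=3 idx=3 pred=T actual=N -> ctr[3]=2
Ev 4: PC=3 idx=3 pred=T actual=T -> ctr[3]=3
Ev 5: PC=7 idx=3 pred=T actual=N -> ctr[3]=2
Ev 6: PC=7 idx=3 pred=T actual=N -> ctr[3]=1
Ev 7: PC=7 idx=3 pred=N actual=T -> ctr[3]=2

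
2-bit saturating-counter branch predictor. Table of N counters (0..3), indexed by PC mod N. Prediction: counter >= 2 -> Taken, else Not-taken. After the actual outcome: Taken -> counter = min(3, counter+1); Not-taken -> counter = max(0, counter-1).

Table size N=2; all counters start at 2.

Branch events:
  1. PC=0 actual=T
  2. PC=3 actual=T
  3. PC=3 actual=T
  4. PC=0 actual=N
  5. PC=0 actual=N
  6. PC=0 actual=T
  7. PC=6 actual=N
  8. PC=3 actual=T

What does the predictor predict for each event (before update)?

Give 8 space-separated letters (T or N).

Answer: T T T T T N T T

Derivation:
Ev 1: PC=0 idx=0 pred=T actual=T -> ctr[0]=3
Ev 2: PC=3 idx=1 pred=T actual=T -> ctr[1]=3
Ev 3: PC=3 idx=1 pred=T actual=T -> ctr[1]=3
Ev 4: PC=0 idx=0 pred=T actual=N -> ctr[0]=2
Ev 5: PC=0 idx=0 pred=T actual=N -> ctr[0]=1
Ev 6: PC=0 idx=0 pred=N actual=T -> ctr[0]=2
Ev 7: PC=6 idx=0 pred=T actual=N -> ctr[0]=1
Ev 8: PC=3 idx=1 pred=T actual=T -> ctr[1]=3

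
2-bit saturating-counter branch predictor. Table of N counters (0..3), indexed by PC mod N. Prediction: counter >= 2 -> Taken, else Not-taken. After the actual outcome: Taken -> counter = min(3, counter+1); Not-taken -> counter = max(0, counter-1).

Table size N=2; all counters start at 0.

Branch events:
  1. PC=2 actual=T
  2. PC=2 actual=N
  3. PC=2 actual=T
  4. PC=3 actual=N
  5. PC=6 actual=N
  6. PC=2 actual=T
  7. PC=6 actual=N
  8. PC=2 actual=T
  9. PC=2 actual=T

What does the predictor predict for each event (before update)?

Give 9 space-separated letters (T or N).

Answer: N N N N N N N N N

Derivation:
Ev 1: PC=2 idx=0 pred=N actual=T -> ctr[0]=1
Ev 2: PC=2 idx=0 pred=N actual=N -> ctr[0]=0
Ev 3: PC=2 idx=0 pred=N actual=T -> ctr[0]=1
Ev 4: PC=3 idx=1 pred=N actual=N -> ctr[1]=0
Ev 5: PC=6 idx=0 pred=N actual=N -> ctr[0]=0
Ev 6: PC=2 idx=0 pred=N actual=T -> ctr[0]=1
Ev 7: PC=6 idx=0 pred=N actual=N -> ctr[0]=0
Ev 8: PC=2 idx=0 pred=N actual=T -> ctr[0]=1
Ev 9: PC=2 idx=0 pred=N actual=T -> ctr[0]=2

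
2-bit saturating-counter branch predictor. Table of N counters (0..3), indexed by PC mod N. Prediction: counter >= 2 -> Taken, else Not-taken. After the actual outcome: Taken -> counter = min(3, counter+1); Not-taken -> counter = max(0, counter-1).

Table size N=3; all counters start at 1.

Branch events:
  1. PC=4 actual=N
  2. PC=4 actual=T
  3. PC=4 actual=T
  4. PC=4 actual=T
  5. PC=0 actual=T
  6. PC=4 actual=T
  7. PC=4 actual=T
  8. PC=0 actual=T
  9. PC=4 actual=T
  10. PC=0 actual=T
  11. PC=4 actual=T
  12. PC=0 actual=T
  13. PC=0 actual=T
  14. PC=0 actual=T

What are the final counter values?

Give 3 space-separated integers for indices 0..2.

Answer: 3 3 1

Derivation:
Ev 1: PC=4 idx=1 pred=N actual=N -> ctr[1]=0
Ev 2: PC=4 idx=1 pred=N actual=T -> ctr[1]=1
Ev 3: PC=4 idx=1 pred=N actual=T -> ctr[1]=2
Ev 4: PC=4 idx=1 pred=T actual=T -> ctr[1]=3
Ev 5: PC=0 idx=0 pred=N actual=T -> ctr[0]=2
Ev 6: PC=4 idx=1 pred=T actual=T -> ctr[1]=3
Ev 7: PC=4 idx=1 pred=T actual=T -> ctr[1]=3
Ev 8: PC=0 idx=0 pred=T actual=T -> ctr[0]=3
Ev 9: PC=4 idx=1 pred=T actual=T -> ctr[1]=3
Ev 10: PC=0 idx=0 pred=T actual=T -> ctr[0]=3
Ev 11: PC=4 idx=1 pred=T actual=T -> ctr[1]=3
Ev 12: PC=0 idx=0 pred=T actual=T -> ctr[0]=3
Ev 13: PC=0 idx=0 pred=T actual=T -> ctr[0]=3
Ev 14: PC=0 idx=0 pred=T actual=T -> ctr[0]=3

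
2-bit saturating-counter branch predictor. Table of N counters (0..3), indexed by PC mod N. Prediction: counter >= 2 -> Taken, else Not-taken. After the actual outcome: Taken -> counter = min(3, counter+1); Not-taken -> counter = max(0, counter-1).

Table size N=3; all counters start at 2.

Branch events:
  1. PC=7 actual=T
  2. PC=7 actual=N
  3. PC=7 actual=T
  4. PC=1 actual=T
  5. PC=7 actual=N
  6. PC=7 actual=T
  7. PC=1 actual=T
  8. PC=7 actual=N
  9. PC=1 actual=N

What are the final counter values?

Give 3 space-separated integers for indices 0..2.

Answer: 2 1 2

Derivation:
Ev 1: PC=7 idx=1 pred=T actual=T -> ctr[1]=3
Ev 2: PC=7 idx=1 pred=T actual=N -> ctr[1]=2
Ev 3: PC=7 idx=1 pred=T actual=T -> ctr[1]=3
Ev 4: PC=1 idx=1 pred=T actual=T -> ctr[1]=3
Ev 5: PC=7 idx=1 pred=T actual=N -> ctr[1]=2
Ev 6: PC=7 idx=1 pred=T actual=T -> ctr[1]=3
Ev 7: PC=1 idx=1 pred=T actual=T -> ctr[1]=3
Ev 8: PC=7 idx=1 pred=T actual=N -> ctr[1]=2
Ev 9: PC=1 idx=1 pred=T actual=N -> ctr[1]=1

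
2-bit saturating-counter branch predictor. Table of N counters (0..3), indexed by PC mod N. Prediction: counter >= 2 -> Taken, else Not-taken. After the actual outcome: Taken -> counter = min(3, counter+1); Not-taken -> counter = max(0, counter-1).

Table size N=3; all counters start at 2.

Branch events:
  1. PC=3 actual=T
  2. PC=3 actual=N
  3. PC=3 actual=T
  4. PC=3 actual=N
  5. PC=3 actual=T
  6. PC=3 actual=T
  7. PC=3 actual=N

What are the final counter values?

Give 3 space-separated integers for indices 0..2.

Ev 1: PC=3 idx=0 pred=T actual=T -> ctr[0]=3
Ev 2: PC=3 idx=0 pred=T actual=N -> ctr[0]=2
Ev 3: PC=3 idx=0 pred=T actual=T -> ctr[0]=3
Ev 4: PC=3 idx=0 pred=T actual=N -> ctr[0]=2
Ev 5: PC=3 idx=0 pred=T actual=T -> ctr[0]=3
Ev 6: PC=3 idx=0 pred=T actual=T -> ctr[0]=3
Ev 7: PC=3 idx=0 pred=T actual=N -> ctr[0]=2

Answer: 2 2 2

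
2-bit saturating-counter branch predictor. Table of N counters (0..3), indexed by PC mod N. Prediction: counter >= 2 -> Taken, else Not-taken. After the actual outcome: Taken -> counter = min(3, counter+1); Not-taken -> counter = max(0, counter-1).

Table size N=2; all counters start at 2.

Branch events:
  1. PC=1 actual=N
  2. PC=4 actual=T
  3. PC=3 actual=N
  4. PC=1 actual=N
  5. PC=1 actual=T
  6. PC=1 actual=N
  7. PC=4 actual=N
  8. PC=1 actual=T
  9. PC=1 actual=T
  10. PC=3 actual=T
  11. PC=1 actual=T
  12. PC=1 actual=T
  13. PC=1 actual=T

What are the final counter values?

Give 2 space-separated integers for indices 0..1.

Ev 1: PC=1 idx=1 pred=T actual=N -> ctr[1]=1
Ev 2: PC=4 idx=0 pred=T actual=T -> ctr[0]=3
Ev 3: PC=3 idx=1 pred=N actual=N -> ctr[1]=0
Ev 4: PC=1 idx=1 pred=N actual=N -> ctr[1]=0
Ev 5: PC=1 idx=1 pred=N actual=T -> ctr[1]=1
Ev 6: PC=1 idx=1 pred=N actual=N -> ctr[1]=0
Ev 7: PC=4 idx=0 pred=T actual=N -> ctr[0]=2
Ev 8: PC=1 idx=1 pred=N actual=T -> ctr[1]=1
Ev 9: PC=1 idx=1 pred=N actual=T -> ctr[1]=2
Ev 10: PC=3 idx=1 pred=T actual=T -> ctr[1]=3
Ev 11: PC=1 idx=1 pred=T actual=T -> ctr[1]=3
Ev 12: PC=1 idx=1 pred=T actual=T -> ctr[1]=3
Ev 13: PC=1 idx=1 pred=T actual=T -> ctr[1]=3

Answer: 2 3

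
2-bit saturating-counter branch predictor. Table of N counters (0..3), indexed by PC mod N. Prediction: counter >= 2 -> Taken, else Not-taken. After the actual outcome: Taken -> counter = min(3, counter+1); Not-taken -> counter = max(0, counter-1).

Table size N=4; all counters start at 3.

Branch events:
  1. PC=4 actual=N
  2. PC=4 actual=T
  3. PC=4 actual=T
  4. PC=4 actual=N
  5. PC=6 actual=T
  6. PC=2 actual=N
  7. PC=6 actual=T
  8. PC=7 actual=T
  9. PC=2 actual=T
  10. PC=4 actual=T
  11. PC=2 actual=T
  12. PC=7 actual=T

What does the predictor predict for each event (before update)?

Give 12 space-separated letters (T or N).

Ev 1: PC=4 idx=0 pred=T actual=N -> ctr[0]=2
Ev 2: PC=4 idx=0 pred=T actual=T -> ctr[0]=3
Ev 3: PC=4 idx=0 pred=T actual=T -> ctr[0]=3
Ev 4: PC=4 idx=0 pred=T actual=N -> ctr[0]=2
Ev 5: PC=6 idx=2 pred=T actual=T -> ctr[2]=3
Ev 6: PC=2 idx=2 pred=T actual=N -> ctr[2]=2
Ev 7: PC=6 idx=2 pred=T actual=T -> ctr[2]=3
Ev 8: PC=7 idx=3 pred=T actual=T -> ctr[3]=3
Ev 9: PC=2 idx=2 pred=T actual=T -> ctr[2]=3
Ev 10: PC=4 idx=0 pred=T actual=T -> ctr[0]=3
Ev 11: PC=2 idx=2 pred=T actual=T -> ctr[2]=3
Ev 12: PC=7 idx=3 pred=T actual=T -> ctr[3]=3

Answer: T T T T T T T T T T T T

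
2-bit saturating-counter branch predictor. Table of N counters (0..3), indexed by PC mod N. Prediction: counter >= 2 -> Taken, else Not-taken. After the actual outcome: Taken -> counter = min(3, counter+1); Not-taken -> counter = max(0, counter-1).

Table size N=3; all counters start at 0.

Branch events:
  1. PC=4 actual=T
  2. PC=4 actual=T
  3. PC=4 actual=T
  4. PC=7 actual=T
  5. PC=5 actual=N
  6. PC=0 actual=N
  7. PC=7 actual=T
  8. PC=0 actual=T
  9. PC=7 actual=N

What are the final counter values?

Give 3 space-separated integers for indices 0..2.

Ev 1: PC=4 idx=1 pred=N actual=T -> ctr[1]=1
Ev 2: PC=4 idx=1 pred=N actual=T -> ctr[1]=2
Ev 3: PC=4 idx=1 pred=T actual=T -> ctr[1]=3
Ev 4: PC=7 idx=1 pred=T actual=T -> ctr[1]=3
Ev 5: PC=5 idx=2 pred=N actual=N -> ctr[2]=0
Ev 6: PC=0 idx=0 pred=N actual=N -> ctr[0]=0
Ev 7: PC=7 idx=1 pred=T actual=T -> ctr[1]=3
Ev 8: PC=0 idx=0 pred=N actual=T -> ctr[0]=1
Ev 9: PC=7 idx=1 pred=T actual=N -> ctr[1]=2

Answer: 1 2 0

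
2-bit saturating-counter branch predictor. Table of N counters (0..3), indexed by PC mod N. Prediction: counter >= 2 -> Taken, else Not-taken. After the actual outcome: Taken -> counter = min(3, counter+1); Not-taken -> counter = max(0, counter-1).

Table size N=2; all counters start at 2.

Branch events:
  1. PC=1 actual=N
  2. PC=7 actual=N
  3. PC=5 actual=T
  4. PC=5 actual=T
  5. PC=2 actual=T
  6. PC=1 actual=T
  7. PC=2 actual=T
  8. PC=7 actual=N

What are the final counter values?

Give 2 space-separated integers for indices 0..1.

Ev 1: PC=1 idx=1 pred=T actual=N -> ctr[1]=1
Ev 2: PC=7 idx=1 pred=N actual=N -> ctr[1]=0
Ev 3: PC=5 idx=1 pred=N actual=T -> ctr[1]=1
Ev 4: PC=5 idx=1 pred=N actual=T -> ctr[1]=2
Ev 5: PC=2 idx=0 pred=T actual=T -> ctr[0]=3
Ev 6: PC=1 idx=1 pred=T actual=T -> ctr[1]=3
Ev 7: PC=2 idx=0 pred=T actual=T -> ctr[0]=3
Ev 8: PC=7 idx=1 pred=T actual=N -> ctr[1]=2

Answer: 3 2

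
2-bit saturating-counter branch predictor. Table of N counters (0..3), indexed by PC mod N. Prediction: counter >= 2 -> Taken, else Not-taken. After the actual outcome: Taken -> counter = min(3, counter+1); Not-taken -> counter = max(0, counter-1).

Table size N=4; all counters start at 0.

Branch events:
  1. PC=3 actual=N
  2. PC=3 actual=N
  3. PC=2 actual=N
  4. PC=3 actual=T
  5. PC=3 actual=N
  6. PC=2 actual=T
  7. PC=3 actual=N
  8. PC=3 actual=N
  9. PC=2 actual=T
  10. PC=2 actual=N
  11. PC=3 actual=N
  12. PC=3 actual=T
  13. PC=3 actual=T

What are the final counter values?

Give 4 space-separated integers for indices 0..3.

Ev 1: PC=3 idx=3 pred=N actual=N -> ctr[3]=0
Ev 2: PC=3 idx=3 pred=N actual=N -> ctr[3]=0
Ev 3: PC=2 idx=2 pred=N actual=N -> ctr[2]=0
Ev 4: PC=3 idx=3 pred=N actual=T -> ctr[3]=1
Ev 5: PC=3 idx=3 pred=N actual=N -> ctr[3]=0
Ev 6: PC=2 idx=2 pred=N actual=T -> ctr[2]=1
Ev 7: PC=3 idx=3 pred=N actual=N -> ctr[3]=0
Ev 8: PC=3 idx=3 pred=N actual=N -> ctr[3]=0
Ev 9: PC=2 idx=2 pred=N actual=T -> ctr[2]=2
Ev 10: PC=2 idx=2 pred=T actual=N -> ctr[2]=1
Ev 11: PC=3 idx=3 pred=N actual=N -> ctr[3]=0
Ev 12: PC=3 idx=3 pred=N actual=T -> ctr[3]=1
Ev 13: PC=3 idx=3 pred=N actual=T -> ctr[3]=2

Answer: 0 0 1 2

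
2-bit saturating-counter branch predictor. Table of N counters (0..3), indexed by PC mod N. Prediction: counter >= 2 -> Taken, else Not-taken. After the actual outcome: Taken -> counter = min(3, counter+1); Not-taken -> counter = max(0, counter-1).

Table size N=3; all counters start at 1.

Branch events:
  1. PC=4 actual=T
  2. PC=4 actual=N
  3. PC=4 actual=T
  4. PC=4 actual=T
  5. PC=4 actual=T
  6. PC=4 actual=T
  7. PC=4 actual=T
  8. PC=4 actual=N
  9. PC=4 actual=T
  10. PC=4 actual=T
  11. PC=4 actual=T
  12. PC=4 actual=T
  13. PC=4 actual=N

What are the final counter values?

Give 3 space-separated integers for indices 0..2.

Answer: 1 2 1

Derivation:
Ev 1: PC=4 idx=1 pred=N actual=T -> ctr[1]=2
Ev 2: PC=4 idx=1 pred=T actual=N -> ctr[1]=1
Ev 3: PC=4 idx=1 pred=N actual=T -> ctr[1]=2
Ev 4: PC=4 idx=1 pred=T actual=T -> ctr[1]=3
Ev 5: PC=4 idx=1 pred=T actual=T -> ctr[1]=3
Ev 6: PC=4 idx=1 pred=T actual=T -> ctr[1]=3
Ev 7: PC=4 idx=1 pred=T actual=T -> ctr[1]=3
Ev 8: PC=4 idx=1 pred=T actual=N -> ctr[1]=2
Ev 9: PC=4 idx=1 pred=T actual=T -> ctr[1]=3
Ev 10: PC=4 idx=1 pred=T actual=T -> ctr[1]=3
Ev 11: PC=4 idx=1 pred=T actual=T -> ctr[1]=3
Ev 12: PC=4 idx=1 pred=T actual=T -> ctr[1]=3
Ev 13: PC=4 idx=1 pred=T actual=N -> ctr[1]=2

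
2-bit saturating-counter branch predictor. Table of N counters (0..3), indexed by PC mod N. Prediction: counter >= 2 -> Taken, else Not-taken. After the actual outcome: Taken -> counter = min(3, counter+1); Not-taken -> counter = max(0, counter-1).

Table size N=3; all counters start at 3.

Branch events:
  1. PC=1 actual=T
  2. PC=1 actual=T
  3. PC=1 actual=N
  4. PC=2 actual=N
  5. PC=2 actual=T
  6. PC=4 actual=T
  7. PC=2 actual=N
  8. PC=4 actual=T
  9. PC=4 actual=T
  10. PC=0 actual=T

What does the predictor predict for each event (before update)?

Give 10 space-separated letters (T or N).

Ev 1: PC=1 idx=1 pred=T actual=T -> ctr[1]=3
Ev 2: PC=1 idx=1 pred=T actual=T -> ctr[1]=3
Ev 3: PC=1 idx=1 pred=T actual=N -> ctr[1]=2
Ev 4: PC=2 idx=2 pred=T actual=N -> ctr[2]=2
Ev 5: PC=2 idx=2 pred=T actual=T -> ctr[2]=3
Ev 6: PC=4 idx=1 pred=T actual=T -> ctr[1]=3
Ev 7: PC=2 idx=2 pred=T actual=N -> ctr[2]=2
Ev 8: PC=4 idx=1 pred=T actual=T -> ctr[1]=3
Ev 9: PC=4 idx=1 pred=T actual=T -> ctr[1]=3
Ev 10: PC=0 idx=0 pred=T actual=T -> ctr[0]=3

Answer: T T T T T T T T T T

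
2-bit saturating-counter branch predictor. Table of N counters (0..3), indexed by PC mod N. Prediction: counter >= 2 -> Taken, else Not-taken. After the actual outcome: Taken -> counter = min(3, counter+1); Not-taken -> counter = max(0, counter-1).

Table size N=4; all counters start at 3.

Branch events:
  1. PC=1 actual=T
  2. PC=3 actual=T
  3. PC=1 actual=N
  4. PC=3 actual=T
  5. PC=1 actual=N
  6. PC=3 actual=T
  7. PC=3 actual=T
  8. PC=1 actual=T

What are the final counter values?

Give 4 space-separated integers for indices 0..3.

Answer: 3 2 3 3

Derivation:
Ev 1: PC=1 idx=1 pred=T actual=T -> ctr[1]=3
Ev 2: PC=3 idx=3 pred=T actual=T -> ctr[3]=3
Ev 3: PC=1 idx=1 pred=T actual=N -> ctr[1]=2
Ev 4: PC=3 idx=3 pred=T actual=T -> ctr[3]=3
Ev 5: PC=1 idx=1 pred=T actual=N -> ctr[1]=1
Ev 6: PC=3 idx=3 pred=T actual=T -> ctr[3]=3
Ev 7: PC=3 idx=3 pred=T actual=T -> ctr[3]=3
Ev 8: PC=1 idx=1 pred=N actual=T -> ctr[1]=2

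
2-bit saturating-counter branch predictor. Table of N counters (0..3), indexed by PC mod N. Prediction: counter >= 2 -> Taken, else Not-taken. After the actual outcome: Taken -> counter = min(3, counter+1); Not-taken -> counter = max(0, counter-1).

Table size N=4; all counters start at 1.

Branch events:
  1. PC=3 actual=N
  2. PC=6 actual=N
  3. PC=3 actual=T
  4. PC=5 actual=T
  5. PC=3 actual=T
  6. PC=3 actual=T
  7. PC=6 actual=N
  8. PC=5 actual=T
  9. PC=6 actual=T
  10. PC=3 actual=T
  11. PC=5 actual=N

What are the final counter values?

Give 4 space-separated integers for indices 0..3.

Ev 1: PC=3 idx=3 pred=N actual=N -> ctr[3]=0
Ev 2: PC=6 idx=2 pred=N actual=N -> ctr[2]=0
Ev 3: PC=3 idx=3 pred=N actual=T -> ctr[3]=1
Ev 4: PC=5 idx=1 pred=N actual=T -> ctr[1]=2
Ev 5: PC=3 idx=3 pred=N actual=T -> ctr[3]=2
Ev 6: PC=3 idx=3 pred=T actual=T -> ctr[3]=3
Ev 7: PC=6 idx=2 pred=N actual=N -> ctr[2]=0
Ev 8: PC=5 idx=1 pred=T actual=T -> ctr[1]=3
Ev 9: PC=6 idx=2 pred=N actual=T -> ctr[2]=1
Ev 10: PC=3 idx=3 pred=T actual=T -> ctr[3]=3
Ev 11: PC=5 idx=1 pred=T actual=N -> ctr[1]=2

Answer: 1 2 1 3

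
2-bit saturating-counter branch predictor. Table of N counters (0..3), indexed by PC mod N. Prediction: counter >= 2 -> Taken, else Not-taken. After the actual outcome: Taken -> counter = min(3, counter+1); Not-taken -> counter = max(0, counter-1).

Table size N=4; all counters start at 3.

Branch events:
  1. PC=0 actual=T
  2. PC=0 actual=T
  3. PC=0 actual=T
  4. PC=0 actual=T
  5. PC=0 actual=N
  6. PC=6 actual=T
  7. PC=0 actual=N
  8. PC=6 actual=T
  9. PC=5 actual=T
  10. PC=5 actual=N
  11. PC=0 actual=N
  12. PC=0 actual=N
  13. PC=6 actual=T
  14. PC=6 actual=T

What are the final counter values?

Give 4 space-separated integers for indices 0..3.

Ev 1: PC=0 idx=0 pred=T actual=T -> ctr[0]=3
Ev 2: PC=0 idx=0 pred=T actual=T -> ctr[0]=3
Ev 3: PC=0 idx=0 pred=T actual=T -> ctr[0]=3
Ev 4: PC=0 idx=0 pred=T actual=T -> ctr[0]=3
Ev 5: PC=0 idx=0 pred=T actual=N -> ctr[0]=2
Ev 6: PC=6 idx=2 pred=T actual=T -> ctr[2]=3
Ev 7: PC=0 idx=0 pred=T actual=N -> ctr[0]=1
Ev 8: PC=6 idx=2 pred=T actual=T -> ctr[2]=3
Ev 9: PC=5 idx=1 pred=T actual=T -> ctr[1]=3
Ev 10: PC=5 idx=1 pred=T actual=N -> ctr[1]=2
Ev 11: PC=0 idx=0 pred=N actual=N -> ctr[0]=0
Ev 12: PC=0 idx=0 pred=N actual=N -> ctr[0]=0
Ev 13: PC=6 idx=2 pred=T actual=T -> ctr[2]=3
Ev 14: PC=6 idx=2 pred=T actual=T -> ctr[2]=3

Answer: 0 2 3 3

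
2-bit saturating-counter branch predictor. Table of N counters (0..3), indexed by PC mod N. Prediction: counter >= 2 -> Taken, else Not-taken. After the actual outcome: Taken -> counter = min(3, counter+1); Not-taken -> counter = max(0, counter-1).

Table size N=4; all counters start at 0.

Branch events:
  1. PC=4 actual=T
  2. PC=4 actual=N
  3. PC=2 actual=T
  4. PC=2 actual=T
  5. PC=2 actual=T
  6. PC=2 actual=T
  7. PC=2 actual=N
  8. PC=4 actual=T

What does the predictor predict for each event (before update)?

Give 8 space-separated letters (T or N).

Answer: N N N N T T T N

Derivation:
Ev 1: PC=4 idx=0 pred=N actual=T -> ctr[0]=1
Ev 2: PC=4 idx=0 pred=N actual=N -> ctr[0]=0
Ev 3: PC=2 idx=2 pred=N actual=T -> ctr[2]=1
Ev 4: PC=2 idx=2 pred=N actual=T -> ctr[2]=2
Ev 5: PC=2 idx=2 pred=T actual=T -> ctr[2]=3
Ev 6: PC=2 idx=2 pred=T actual=T -> ctr[2]=3
Ev 7: PC=2 idx=2 pred=T actual=N -> ctr[2]=2
Ev 8: PC=4 idx=0 pred=N actual=T -> ctr[0]=1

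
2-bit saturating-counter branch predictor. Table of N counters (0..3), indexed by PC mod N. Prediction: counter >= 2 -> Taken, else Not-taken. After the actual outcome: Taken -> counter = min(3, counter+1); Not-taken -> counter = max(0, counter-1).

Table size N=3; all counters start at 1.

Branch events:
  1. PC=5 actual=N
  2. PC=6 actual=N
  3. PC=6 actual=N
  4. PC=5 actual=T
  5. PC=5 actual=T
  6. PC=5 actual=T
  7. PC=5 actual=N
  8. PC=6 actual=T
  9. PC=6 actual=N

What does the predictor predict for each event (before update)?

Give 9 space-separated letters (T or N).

Answer: N N N N N T T N N

Derivation:
Ev 1: PC=5 idx=2 pred=N actual=N -> ctr[2]=0
Ev 2: PC=6 idx=0 pred=N actual=N -> ctr[0]=0
Ev 3: PC=6 idx=0 pred=N actual=N -> ctr[0]=0
Ev 4: PC=5 idx=2 pred=N actual=T -> ctr[2]=1
Ev 5: PC=5 idx=2 pred=N actual=T -> ctr[2]=2
Ev 6: PC=5 idx=2 pred=T actual=T -> ctr[2]=3
Ev 7: PC=5 idx=2 pred=T actual=N -> ctr[2]=2
Ev 8: PC=6 idx=0 pred=N actual=T -> ctr[0]=1
Ev 9: PC=6 idx=0 pred=N actual=N -> ctr[0]=0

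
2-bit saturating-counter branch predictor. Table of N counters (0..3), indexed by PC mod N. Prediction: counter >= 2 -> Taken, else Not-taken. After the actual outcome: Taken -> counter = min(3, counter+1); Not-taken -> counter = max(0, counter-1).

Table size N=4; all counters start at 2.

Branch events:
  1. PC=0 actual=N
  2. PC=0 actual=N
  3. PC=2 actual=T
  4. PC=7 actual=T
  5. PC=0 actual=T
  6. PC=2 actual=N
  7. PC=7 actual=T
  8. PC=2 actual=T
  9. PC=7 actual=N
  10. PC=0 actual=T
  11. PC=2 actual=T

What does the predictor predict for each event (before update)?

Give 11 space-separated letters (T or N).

Ev 1: PC=0 idx=0 pred=T actual=N -> ctr[0]=1
Ev 2: PC=0 idx=0 pred=N actual=N -> ctr[0]=0
Ev 3: PC=2 idx=2 pred=T actual=T -> ctr[2]=3
Ev 4: PC=7 idx=3 pred=T actual=T -> ctr[3]=3
Ev 5: PC=0 idx=0 pred=N actual=T -> ctr[0]=1
Ev 6: PC=2 idx=2 pred=T actual=N -> ctr[2]=2
Ev 7: PC=7 idx=3 pred=T actual=T -> ctr[3]=3
Ev 8: PC=2 idx=2 pred=T actual=T -> ctr[2]=3
Ev 9: PC=7 idx=3 pred=T actual=N -> ctr[3]=2
Ev 10: PC=0 idx=0 pred=N actual=T -> ctr[0]=2
Ev 11: PC=2 idx=2 pred=T actual=T -> ctr[2]=3

Answer: T N T T N T T T T N T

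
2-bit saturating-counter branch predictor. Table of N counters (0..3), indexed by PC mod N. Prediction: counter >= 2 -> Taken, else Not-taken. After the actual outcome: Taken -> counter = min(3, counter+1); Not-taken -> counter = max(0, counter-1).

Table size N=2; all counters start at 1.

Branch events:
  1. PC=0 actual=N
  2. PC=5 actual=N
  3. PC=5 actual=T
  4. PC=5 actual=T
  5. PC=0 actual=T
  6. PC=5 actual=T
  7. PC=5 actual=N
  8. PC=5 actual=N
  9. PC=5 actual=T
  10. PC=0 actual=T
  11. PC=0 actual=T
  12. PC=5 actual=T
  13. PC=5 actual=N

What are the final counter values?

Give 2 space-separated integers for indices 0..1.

Ev 1: PC=0 idx=0 pred=N actual=N -> ctr[0]=0
Ev 2: PC=5 idx=1 pred=N actual=N -> ctr[1]=0
Ev 3: PC=5 idx=1 pred=N actual=T -> ctr[1]=1
Ev 4: PC=5 idx=1 pred=N actual=T -> ctr[1]=2
Ev 5: PC=0 idx=0 pred=N actual=T -> ctr[0]=1
Ev 6: PC=5 idx=1 pred=T actual=T -> ctr[1]=3
Ev 7: PC=5 idx=1 pred=T actual=N -> ctr[1]=2
Ev 8: PC=5 idx=1 pred=T actual=N -> ctr[1]=1
Ev 9: PC=5 idx=1 pred=N actual=T -> ctr[1]=2
Ev 10: PC=0 idx=0 pred=N actual=T -> ctr[0]=2
Ev 11: PC=0 idx=0 pred=T actual=T -> ctr[0]=3
Ev 12: PC=5 idx=1 pred=T actual=T -> ctr[1]=3
Ev 13: PC=5 idx=1 pred=T actual=N -> ctr[1]=2

Answer: 3 2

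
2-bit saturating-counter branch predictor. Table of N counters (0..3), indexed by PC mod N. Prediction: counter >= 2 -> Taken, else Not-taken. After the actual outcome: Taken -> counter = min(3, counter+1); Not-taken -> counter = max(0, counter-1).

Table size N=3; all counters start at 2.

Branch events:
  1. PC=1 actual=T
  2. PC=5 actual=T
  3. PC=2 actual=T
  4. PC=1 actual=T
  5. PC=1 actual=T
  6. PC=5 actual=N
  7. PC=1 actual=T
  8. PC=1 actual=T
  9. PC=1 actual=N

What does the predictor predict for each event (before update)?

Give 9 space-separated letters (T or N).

Ev 1: PC=1 idx=1 pred=T actual=T -> ctr[1]=3
Ev 2: PC=5 idx=2 pred=T actual=T -> ctr[2]=3
Ev 3: PC=2 idx=2 pred=T actual=T -> ctr[2]=3
Ev 4: PC=1 idx=1 pred=T actual=T -> ctr[1]=3
Ev 5: PC=1 idx=1 pred=T actual=T -> ctr[1]=3
Ev 6: PC=5 idx=2 pred=T actual=N -> ctr[2]=2
Ev 7: PC=1 idx=1 pred=T actual=T -> ctr[1]=3
Ev 8: PC=1 idx=1 pred=T actual=T -> ctr[1]=3
Ev 9: PC=1 idx=1 pred=T actual=N -> ctr[1]=2

Answer: T T T T T T T T T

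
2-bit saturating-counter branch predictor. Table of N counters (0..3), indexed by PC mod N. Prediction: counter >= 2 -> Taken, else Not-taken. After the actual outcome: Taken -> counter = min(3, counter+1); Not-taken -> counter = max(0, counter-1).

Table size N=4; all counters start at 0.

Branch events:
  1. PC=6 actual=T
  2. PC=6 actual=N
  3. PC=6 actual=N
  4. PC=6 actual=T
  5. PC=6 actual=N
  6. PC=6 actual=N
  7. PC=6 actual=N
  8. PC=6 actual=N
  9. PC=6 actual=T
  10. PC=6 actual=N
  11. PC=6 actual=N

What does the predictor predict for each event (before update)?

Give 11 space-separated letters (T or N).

Ev 1: PC=6 idx=2 pred=N actual=T -> ctr[2]=1
Ev 2: PC=6 idx=2 pred=N actual=N -> ctr[2]=0
Ev 3: PC=6 idx=2 pred=N actual=N -> ctr[2]=0
Ev 4: PC=6 idx=2 pred=N actual=T -> ctr[2]=1
Ev 5: PC=6 idx=2 pred=N actual=N -> ctr[2]=0
Ev 6: PC=6 idx=2 pred=N actual=N -> ctr[2]=0
Ev 7: PC=6 idx=2 pred=N actual=N -> ctr[2]=0
Ev 8: PC=6 idx=2 pred=N actual=N -> ctr[2]=0
Ev 9: PC=6 idx=2 pred=N actual=T -> ctr[2]=1
Ev 10: PC=6 idx=2 pred=N actual=N -> ctr[2]=0
Ev 11: PC=6 idx=2 pred=N actual=N -> ctr[2]=0

Answer: N N N N N N N N N N N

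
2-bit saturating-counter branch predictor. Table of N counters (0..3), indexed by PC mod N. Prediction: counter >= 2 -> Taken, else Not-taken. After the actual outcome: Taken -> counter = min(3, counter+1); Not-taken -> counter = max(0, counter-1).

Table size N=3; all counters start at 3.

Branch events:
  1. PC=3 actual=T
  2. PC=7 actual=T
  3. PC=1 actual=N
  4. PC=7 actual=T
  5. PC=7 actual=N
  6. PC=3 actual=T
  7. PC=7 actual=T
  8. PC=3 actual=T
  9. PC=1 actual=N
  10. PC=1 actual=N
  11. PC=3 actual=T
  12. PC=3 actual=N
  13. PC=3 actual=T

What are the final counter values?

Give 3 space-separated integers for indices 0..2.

Ev 1: PC=3 idx=0 pred=T actual=T -> ctr[0]=3
Ev 2: PC=7 idx=1 pred=T actual=T -> ctr[1]=3
Ev 3: PC=1 idx=1 pred=T actual=N -> ctr[1]=2
Ev 4: PC=7 idx=1 pred=T actual=T -> ctr[1]=3
Ev 5: PC=7 idx=1 pred=T actual=N -> ctr[1]=2
Ev 6: PC=3 idx=0 pred=T actual=T -> ctr[0]=3
Ev 7: PC=7 idx=1 pred=T actual=T -> ctr[1]=3
Ev 8: PC=3 idx=0 pred=T actual=T -> ctr[0]=3
Ev 9: PC=1 idx=1 pred=T actual=N -> ctr[1]=2
Ev 10: PC=1 idx=1 pred=T actual=N -> ctr[1]=1
Ev 11: PC=3 idx=0 pred=T actual=T -> ctr[0]=3
Ev 12: PC=3 idx=0 pred=T actual=N -> ctr[0]=2
Ev 13: PC=3 idx=0 pred=T actual=T -> ctr[0]=3

Answer: 3 1 3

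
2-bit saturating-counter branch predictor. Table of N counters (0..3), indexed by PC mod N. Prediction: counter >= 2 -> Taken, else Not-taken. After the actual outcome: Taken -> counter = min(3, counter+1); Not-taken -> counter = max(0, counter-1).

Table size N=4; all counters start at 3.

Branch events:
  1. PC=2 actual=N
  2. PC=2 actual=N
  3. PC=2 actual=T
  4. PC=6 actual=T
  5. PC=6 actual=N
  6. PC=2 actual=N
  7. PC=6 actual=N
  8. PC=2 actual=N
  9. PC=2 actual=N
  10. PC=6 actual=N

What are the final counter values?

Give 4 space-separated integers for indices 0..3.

Answer: 3 3 0 3

Derivation:
Ev 1: PC=2 idx=2 pred=T actual=N -> ctr[2]=2
Ev 2: PC=2 idx=2 pred=T actual=N -> ctr[2]=1
Ev 3: PC=2 idx=2 pred=N actual=T -> ctr[2]=2
Ev 4: PC=6 idx=2 pred=T actual=T -> ctr[2]=3
Ev 5: PC=6 idx=2 pred=T actual=N -> ctr[2]=2
Ev 6: PC=2 idx=2 pred=T actual=N -> ctr[2]=1
Ev 7: PC=6 idx=2 pred=N actual=N -> ctr[2]=0
Ev 8: PC=2 idx=2 pred=N actual=N -> ctr[2]=0
Ev 9: PC=2 idx=2 pred=N actual=N -> ctr[2]=0
Ev 10: PC=6 idx=2 pred=N actual=N -> ctr[2]=0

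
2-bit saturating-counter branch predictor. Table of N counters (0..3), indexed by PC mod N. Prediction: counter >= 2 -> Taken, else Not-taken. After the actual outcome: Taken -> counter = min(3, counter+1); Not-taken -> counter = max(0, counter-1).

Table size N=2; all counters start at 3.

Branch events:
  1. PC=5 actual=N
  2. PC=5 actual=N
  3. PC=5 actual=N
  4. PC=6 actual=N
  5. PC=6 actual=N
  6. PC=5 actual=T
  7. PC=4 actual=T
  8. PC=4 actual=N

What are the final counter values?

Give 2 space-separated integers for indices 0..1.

Answer: 1 1

Derivation:
Ev 1: PC=5 idx=1 pred=T actual=N -> ctr[1]=2
Ev 2: PC=5 idx=1 pred=T actual=N -> ctr[1]=1
Ev 3: PC=5 idx=1 pred=N actual=N -> ctr[1]=0
Ev 4: PC=6 idx=0 pred=T actual=N -> ctr[0]=2
Ev 5: PC=6 idx=0 pred=T actual=N -> ctr[0]=1
Ev 6: PC=5 idx=1 pred=N actual=T -> ctr[1]=1
Ev 7: PC=4 idx=0 pred=N actual=T -> ctr[0]=2
Ev 8: PC=4 idx=0 pred=T actual=N -> ctr[0]=1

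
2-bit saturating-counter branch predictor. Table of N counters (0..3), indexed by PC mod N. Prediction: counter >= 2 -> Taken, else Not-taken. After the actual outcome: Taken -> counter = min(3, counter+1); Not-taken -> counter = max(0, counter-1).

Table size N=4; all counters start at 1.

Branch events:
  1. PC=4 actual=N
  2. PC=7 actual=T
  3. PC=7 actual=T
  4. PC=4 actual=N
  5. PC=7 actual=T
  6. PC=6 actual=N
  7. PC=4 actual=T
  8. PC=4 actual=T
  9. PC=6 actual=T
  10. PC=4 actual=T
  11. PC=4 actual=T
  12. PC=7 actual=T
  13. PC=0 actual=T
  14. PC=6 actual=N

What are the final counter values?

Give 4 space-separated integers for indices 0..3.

Answer: 3 1 0 3

Derivation:
Ev 1: PC=4 idx=0 pred=N actual=N -> ctr[0]=0
Ev 2: PC=7 idx=3 pred=N actual=T -> ctr[3]=2
Ev 3: PC=7 idx=3 pred=T actual=T -> ctr[3]=3
Ev 4: PC=4 idx=0 pred=N actual=N -> ctr[0]=0
Ev 5: PC=7 idx=3 pred=T actual=T -> ctr[3]=3
Ev 6: PC=6 idx=2 pred=N actual=N -> ctr[2]=0
Ev 7: PC=4 idx=0 pred=N actual=T -> ctr[0]=1
Ev 8: PC=4 idx=0 pred=N actual=T -> ctr[0]=2
Ev 9: PC=6 idx=2 pred=N actual=T -> ctr[2]=1
Ev 10: PC=4 idx=0 pred=T actual=T -> ctr[0]=3
Ev 11: PC=4 idx=0 pred=T actual=T -> ctr[0]=3
Ev 12: PC=7 idx=3 pred=T actual=T -> ctr[3]=3
Ev 13: PC=0 idx=0 pred=T actual=T -> ctr[0]=3
Ev 14: PC=6 idx=2 pred=N actual=N -> ctr[2]=0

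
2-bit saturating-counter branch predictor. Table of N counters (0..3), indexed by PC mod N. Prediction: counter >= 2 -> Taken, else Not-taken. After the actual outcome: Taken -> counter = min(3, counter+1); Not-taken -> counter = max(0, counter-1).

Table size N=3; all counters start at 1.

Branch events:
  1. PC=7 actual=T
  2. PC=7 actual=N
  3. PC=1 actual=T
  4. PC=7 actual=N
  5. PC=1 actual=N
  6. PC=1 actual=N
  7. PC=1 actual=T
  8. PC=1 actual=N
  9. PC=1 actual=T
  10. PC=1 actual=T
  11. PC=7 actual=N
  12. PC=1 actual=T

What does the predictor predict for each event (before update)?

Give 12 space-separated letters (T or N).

Ev 1: PC=7 idx=1 pred=N actual=T -> ctr[1]=2
Ev 2: PC=7 idx=1 pred=T actual=N -> ctr[1]=1
Ev 3: PC=1 idx=1 pred=N actual=T -> ctr[1]=2
Ev 4: PC=7 idx=1 pred=T actual=N -> ctr[1]=1
Ev 5: PC=1 idx=1 pred=N actual=N -> ctr[1]=0
Ev 6: PC=1 idx=1 pred=N actual=N -> ctr[1]=0
Ev 7: PC=1 idx=1 pred=N actual=T -> ctr[1]=1
Ev 8: PC=1 idx=1 pred=N actual=N -> ctr[1]=0
Ev 9: PC=1 idx=1 pred=N actual=T -> ctr[1]=1
Ev 10: PC=1 idx=1 pred=N actual=T -> ctr[1]=2
Ev 11: PC=7 idx=1 pred=T actual=N -> ctr[1]=1
Ev 12: PC=1 idx=1 pred=N actual=T -> ctr[1]=2

Answer: N T N T N N N N N N T N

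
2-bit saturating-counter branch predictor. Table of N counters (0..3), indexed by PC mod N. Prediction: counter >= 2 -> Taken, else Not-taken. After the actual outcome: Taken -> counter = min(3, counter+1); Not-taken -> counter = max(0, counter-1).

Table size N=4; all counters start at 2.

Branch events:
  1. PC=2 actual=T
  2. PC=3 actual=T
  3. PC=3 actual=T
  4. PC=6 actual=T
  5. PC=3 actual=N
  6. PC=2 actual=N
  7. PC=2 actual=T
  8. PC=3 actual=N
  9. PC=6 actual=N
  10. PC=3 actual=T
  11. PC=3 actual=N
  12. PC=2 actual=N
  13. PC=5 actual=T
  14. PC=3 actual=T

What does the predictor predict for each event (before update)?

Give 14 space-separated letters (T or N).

Answer: T T T T T T T T T N T T T N

Derivation:
Ev 1: PC=2 idx=2 pred=T actual=T -> ctr[2]=3
Ev 2: PC=3 idx=3 pred=T actual=T -> ctr[3]=3
Ev 3: PC=3 idx=3 pred=T actual=T -> ctr[3]=3
Ev 4: PC=6 idx=2 pred=T actual=T -> ctr[2]=3
Ev 5: PC=3 idx=3 pred=T actual=N -> ctr[3]=2
Ev 6: PC=2 idx=2 pred=T actual=N -> ctr[2]=2
Ev 7: PC=2 idx=2 pred=T actual=T -> ctr[2]=3
Ev 8: PC=3 idx=3 pred=T actual=N -> ctr[3]=1
Ev 9: PC=6 idx=2 pred=T actual=N -> ctr[2]=2
Ev 10: PC=3 idx=3 pred=N actual=T -> ctr[3]=2
Ev 11: PC=3 idx=3 pred=T actual=N -> ctr[3]=1
Ev 12: PC=2 idx=2 pred=T actual=N -> ctr[2]=1
Ev 13: PC=5 idx=1 pred=T actual=T -> ctr[1]=3
Ev 14: PC=3 idx=3 pred=N actual=T -> ctr[3]=2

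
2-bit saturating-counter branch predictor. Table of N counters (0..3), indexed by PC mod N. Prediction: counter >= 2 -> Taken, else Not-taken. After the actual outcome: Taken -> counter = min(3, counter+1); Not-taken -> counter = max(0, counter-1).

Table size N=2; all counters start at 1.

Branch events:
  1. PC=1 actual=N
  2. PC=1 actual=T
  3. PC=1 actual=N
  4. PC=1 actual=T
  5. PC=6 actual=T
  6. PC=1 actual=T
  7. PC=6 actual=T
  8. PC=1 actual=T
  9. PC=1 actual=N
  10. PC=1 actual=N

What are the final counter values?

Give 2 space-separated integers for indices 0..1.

Ev 1: PC=1 idx=1 pred=N actual=N -> ctr[1]=0
Ev 2: PC=1 idx=1 pred=N actual=T -> ctr[1]=1
Ev 3: PC=1 idx=1 pred=N actual=N -> ctr[1]=0
Ev 4: PC=1 idx=1 pred=N actual=T -> ctr[1]=1
Ev 5: PC=6 idx=0 pred=N actual=T -> ctr[0]=2
Ev 6: PC=1 idx=1 pred=N actual=T -> ctr[1]=2
Ev 7: PC=6 idx=0 pred=T actual=T -> ctr[0]=3
Ev 8: PC=1 idx=1 pred=T actual=T -> ctr[1]=3
Ev 9: PC=1 idx=1 pred=T actual=N -> ctr[1]=2
Ev 10: PC=1 idx=1 pred=T actual=N -> ctr[1]=1

Answer: 3 1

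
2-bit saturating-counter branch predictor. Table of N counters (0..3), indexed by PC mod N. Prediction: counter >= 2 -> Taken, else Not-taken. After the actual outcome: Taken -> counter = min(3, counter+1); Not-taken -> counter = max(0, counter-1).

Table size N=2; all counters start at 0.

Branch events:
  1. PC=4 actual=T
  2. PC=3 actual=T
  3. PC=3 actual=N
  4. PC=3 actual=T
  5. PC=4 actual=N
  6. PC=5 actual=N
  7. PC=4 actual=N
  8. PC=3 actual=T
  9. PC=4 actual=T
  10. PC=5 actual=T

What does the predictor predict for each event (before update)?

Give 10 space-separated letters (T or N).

Ev 1: PC=4 idx=0 pred=N actual=T -> ctr[0]=1
Ev 2: PC=3 idx=1 pred=N actual=T -> ctr[1]=1
Ev 3: PC=3 idx=1 pred=N actual=N -> ctr[1]=0
Ev 4: PC=3 idx=1 pred=N actual=T -> ctr[1]=1
Ev 5: PC=4 idx=0 pred=N actual=N -> ctr[0]=0
Ev 6: PC=5 idx=1 pred=N actual=N -> ctr[1]=0
Ev 7: PC=4 idx=0 pred=N actual=N -> ctr[0]=0
Ev 8: PC=3 idx=1 pred=N actual=T -> ctr[1]=1
Ev 9: PC=4 idx=0 pred=N actual=T -> ctr[0]=1
Ev 10: PC=5 idx=1 pred=N actual=T -> ctr[1]=2

Answer: N N N N N N N N N N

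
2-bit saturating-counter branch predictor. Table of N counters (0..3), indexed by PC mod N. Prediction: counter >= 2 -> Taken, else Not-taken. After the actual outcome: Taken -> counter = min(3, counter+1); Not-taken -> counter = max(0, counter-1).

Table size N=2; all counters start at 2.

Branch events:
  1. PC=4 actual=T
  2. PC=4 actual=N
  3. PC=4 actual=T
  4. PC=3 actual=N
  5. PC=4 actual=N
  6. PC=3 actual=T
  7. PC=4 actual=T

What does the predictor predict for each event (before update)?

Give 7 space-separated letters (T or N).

Ev 1: PC=4 idx=0 pred=T actual=T -> ctr[0]=3
Ev 2: PC=4 idx=0 pred=T actual=N -> ctr[0]=2
Ev 3: PC=4 idx=0 pred=T actual=T -> ctr[0]=3
Ev 4: PC=3 idx=1 pred=T actual=N -> ctr[1]=1
Ev 5: PC=4 idx=0 pred=T actual=N -> ctr[0]=2
Ev 6: PC=3 idx=1 pred=N actual=T -> ctr[1]=2
Ev 7: PC=4 idx=0 pred=T actual=T -> ctr[0]=3

Answer: T T T T T N T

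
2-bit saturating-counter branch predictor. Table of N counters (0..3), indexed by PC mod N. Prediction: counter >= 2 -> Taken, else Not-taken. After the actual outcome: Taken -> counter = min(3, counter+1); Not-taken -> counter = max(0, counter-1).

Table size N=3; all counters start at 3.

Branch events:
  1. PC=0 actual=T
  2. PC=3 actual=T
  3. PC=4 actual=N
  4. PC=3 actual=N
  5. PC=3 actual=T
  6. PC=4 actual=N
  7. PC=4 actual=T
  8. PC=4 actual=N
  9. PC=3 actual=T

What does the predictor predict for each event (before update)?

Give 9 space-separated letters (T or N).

Ev 1: PC=0 idx=0 pred=T actual=T -> ctr[0]=3
Ev 2: PC=3 idx=0 pred=T actual=T -> ctr[0]=3
Ev 3: PC=4 idx=1 pred=T actual=N -> ctr[1]=2
Ev 4: PC=3 idx=0 pred=T actual=N -> ctr[0]=2
Ev 5: PC=3 idx=0 pred=T actual=T -> ctr[0]=3
Ev 6: PC=4 idx=1 pred=T actual=N -> ctr[1]=1
Ev 7: PC=4 idx=1 pred=N actual=T -> ctr[1]=2
Ev 8: PC=4 idx=1 pred=T actual=N -> ctr[1]=1
Ev 9: PC=3 idx=0 pred=T actual=T -> ctr[0]=3

Answer: T T T T T T N T T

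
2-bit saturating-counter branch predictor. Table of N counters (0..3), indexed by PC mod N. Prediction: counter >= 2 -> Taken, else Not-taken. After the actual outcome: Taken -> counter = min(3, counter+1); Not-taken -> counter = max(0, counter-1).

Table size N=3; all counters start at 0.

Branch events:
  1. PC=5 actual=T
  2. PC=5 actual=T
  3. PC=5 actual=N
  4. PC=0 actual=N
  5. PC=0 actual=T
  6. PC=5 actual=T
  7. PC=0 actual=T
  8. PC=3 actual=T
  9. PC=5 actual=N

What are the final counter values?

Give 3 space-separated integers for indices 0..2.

Ev 1: PC=5 idx=2 pred=N actual=T -> ctr[2]=1
Ev 2: PC=5 idx=2 pred=N actual=T -> ctr[2]=2
Ev 3: PC=5 idx=2 pred=T actual=N -> ctr[2]=1
Ev 4: PC=0 idx=0 pred=N actual=N -> ctr[0]=0
Ev 5: PC=0 idx=0 pred=N actual=T -> ctr[0]=1
Ev 6: PC=5 idx=2 pred=N actual=T -> ctr[2]=2
Ev 7: PC=0 idx=0 pred=N actual=T -> ctr[0]=2
Ev 8: PC=3 idx=0 pred=T actual=T -> ctr[0]=3
Ev 9: PC=5 idx=2 pred=T actual=N -> ctr[2]=1

Answer: 3 0 1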